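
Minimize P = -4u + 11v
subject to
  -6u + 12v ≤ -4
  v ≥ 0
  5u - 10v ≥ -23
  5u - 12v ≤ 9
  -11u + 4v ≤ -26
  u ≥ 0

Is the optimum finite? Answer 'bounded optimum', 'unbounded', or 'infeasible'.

Extreme points and P = -4u + 11v:
  (74/27, 28/27) → P = 4/9
  (69/28, 31/112) → P = -109/16
The feasible region has finitely many vertices and no improving ray; the minimum is -109/16 at (69/28, 31/112).

bounded optimum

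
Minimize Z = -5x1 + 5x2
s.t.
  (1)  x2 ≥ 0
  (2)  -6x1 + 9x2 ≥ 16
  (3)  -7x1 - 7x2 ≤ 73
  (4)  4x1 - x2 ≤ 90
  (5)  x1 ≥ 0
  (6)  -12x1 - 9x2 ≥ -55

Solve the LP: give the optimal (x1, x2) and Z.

Corner points and Z = -5x1 + 5x2:
  (0, 16/9) → Z = 80/9
  (13/6, 29/9) → Z = 95/18
  (0, 55/9) → Z = 275/9

x1 = 13/6, x2 = 29/9, minimum Z = 95/18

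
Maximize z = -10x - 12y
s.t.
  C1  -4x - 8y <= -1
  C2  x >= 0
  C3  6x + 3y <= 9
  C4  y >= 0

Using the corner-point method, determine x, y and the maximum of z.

Feasible corners and z = -10x - 12y:
  (0, 1/8) → z = -3/2
  (1/4, 0) → z = -5/2
  (0, 3) → z = -36
  (3/2, 0) → z = -15

x = 0, y = 1/8, maximum z = -3/2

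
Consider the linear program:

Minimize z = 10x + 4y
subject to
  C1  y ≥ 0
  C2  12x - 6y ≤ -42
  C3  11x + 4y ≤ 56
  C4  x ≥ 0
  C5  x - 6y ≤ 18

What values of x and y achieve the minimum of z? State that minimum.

x = 0, y = 7, minimum z = 28

Feasible corners and z = 10x + 4y:
  (28/19, 189/19) → z = 1036/19
  (0, 7) → z = 28
  (0, 14) → z = 56

The binding constraints are 12x - 6y = -42 and x = 0.
Solving simultaneously gives x = 0, y = 7.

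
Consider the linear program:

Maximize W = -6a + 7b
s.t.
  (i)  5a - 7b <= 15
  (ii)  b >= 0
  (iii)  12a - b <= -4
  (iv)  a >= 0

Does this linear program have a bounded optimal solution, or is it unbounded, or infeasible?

From the feasible point (0, 4), moving in the direction (0, 1) keeps every constraint satisfied while W increases without bound.

unbounded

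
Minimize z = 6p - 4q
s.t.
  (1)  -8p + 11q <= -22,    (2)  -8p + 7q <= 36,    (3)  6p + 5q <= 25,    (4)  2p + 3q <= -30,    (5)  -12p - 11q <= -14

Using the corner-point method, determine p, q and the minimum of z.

p = 186/7, q = -194/7, minimum z = 1892/7

Vertices and z = 6p - 4q:
  (225/8, -115/4) → z = 1135/4
  (205/6, -36) → z = 349
  (186/7, -194/7) → z = 1892/7

The optimum lies where 2p + 3q = -30 and -12p - 11q = -14.
Solving simultaneously gives p = 186/7, q = -194/7.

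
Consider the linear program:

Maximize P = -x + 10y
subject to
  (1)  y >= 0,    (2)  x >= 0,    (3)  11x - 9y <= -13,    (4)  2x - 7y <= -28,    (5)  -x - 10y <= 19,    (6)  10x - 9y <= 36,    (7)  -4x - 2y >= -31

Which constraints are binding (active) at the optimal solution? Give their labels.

Corner points and P = -x + 10y:
  (0, 4) → P = 40
  (0, 31/2) → P = 155
  (161/59, 282/59) → P = 2659/59
  (253/58, 393/58) → P = 3677/58

The maximum is at (0, 31/2). Substituting into each constraint, equality holds for (2) and (7); the remaining constraints have slack.

(2) and (7)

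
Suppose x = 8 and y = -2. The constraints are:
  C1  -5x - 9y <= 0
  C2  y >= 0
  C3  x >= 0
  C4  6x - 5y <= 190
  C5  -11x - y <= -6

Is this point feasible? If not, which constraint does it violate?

not feasible — violates C2

Constraint C2: y = -2, which is not ≥ 0. All other constraints are satisfied.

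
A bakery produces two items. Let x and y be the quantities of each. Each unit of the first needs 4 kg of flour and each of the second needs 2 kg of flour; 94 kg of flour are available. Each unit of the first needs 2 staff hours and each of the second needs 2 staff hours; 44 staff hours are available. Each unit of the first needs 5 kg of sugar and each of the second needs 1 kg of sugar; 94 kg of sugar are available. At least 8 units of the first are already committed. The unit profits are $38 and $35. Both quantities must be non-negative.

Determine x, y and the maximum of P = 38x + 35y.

Vertices and P = 38x + 35y:
  (94/5, 0) → P = 3572/5
  (8, 0) → P = 304
  (18, 4) → P = 824
  (8, 14) → P = 794

The optimum lies where 2x + 2y = 44 and 5x + y = 94.
Solving simultaneously gives x = 18, y = 4.

x = 18, y = 4, maximum P = 824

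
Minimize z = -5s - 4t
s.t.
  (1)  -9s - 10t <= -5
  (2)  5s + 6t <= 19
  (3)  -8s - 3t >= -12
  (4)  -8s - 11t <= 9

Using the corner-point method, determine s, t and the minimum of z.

Feasible corners and z = -5s - 4t:
  (-40, 73/2) → z = 54
  (105/53, -68/53) → z = -253/53
  (5/11, 92/33) → z = -443/33

The binding constraints are 5s + 6t = 19 and -8s - 3t = -12.
Solving simultaneously gives s = 5/11, t = 92/33.

s = 5/11, t = 92/33, minimum z = -443/33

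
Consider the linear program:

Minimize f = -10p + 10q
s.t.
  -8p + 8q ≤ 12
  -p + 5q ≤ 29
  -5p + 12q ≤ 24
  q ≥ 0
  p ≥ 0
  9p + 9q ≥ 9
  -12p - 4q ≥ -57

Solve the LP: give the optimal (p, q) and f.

At the optimal vertex, q = 0 and -12p - 4q = -57.
Solving simultaneously gives p = 19/4, q = 0.

p = 19/4, q = 0, minimum f = -95/2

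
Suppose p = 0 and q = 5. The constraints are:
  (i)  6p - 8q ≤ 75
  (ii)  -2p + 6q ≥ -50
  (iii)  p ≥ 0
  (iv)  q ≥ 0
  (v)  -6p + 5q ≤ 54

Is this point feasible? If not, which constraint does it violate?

feasible

(i): -40 ≤ 75 ✓
(ii): 30 ≥ -50 ✓
(iii): 0 ≥ 0 ✓
(iv): 5 ≥ 0 ✓
(v): 25 ≤ 54 ✓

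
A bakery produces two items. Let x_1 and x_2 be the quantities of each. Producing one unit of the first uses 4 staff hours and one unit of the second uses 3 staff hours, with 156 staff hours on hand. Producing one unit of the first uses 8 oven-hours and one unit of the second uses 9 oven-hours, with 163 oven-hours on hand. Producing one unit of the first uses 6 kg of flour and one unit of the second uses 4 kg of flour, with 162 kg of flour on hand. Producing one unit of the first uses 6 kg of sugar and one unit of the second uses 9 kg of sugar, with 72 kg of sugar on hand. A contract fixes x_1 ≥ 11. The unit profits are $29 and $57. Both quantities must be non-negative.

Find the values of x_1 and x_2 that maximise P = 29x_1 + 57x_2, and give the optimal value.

x_1 = 11, x_2 = 2/3, maximum P = 357

Vertices and P = 29x_1 + 57x_2:
  (12, 0) → P = 348
  (11, 0) → P = 319
  (11, 2/3) → P = 357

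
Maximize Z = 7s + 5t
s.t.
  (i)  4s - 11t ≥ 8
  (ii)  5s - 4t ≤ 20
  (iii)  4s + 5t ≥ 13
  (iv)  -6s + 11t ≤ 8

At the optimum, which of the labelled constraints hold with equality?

(i) and (ii)

Corner points and Z = 7s + 5t:
  (188/39, 40/39) → Z = 1516/39
  (183/64, 5/16) → Z = 1381/64
  (152/41, -15/41) → Z = 989/41

The maximum is at (188/39, 40/39). Substituting into each constraint, equality holds for (i) and (ii); the remaining constraints have slack.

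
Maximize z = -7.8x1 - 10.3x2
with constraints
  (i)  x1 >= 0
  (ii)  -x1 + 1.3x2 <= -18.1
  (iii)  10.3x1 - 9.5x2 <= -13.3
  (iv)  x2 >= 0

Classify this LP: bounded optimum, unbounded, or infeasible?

infeasible

The boundaries x1 = 0 and 10.3x1 - 9.5x2 = -13.3 meet at (0, 1.4), but that point violates -x1 + 1.3x2 ≤ -18.1. Every candidate vertex is excluded by some other constraint, so the feasible region is empty.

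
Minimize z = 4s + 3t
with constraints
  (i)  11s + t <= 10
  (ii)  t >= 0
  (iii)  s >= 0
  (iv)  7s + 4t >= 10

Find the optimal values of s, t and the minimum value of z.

s = 30/37, t = 40/37, minimum z = 240/37

Feasible corners and z = 4s + 3t:
  (0, 10) → z = 30
  (30/37, 40/37) → z = 240/37
  (0, 5/2) → z = 15/2

At the optimal vertex, 11s + t = 10 and 7s + 4t = 10.
Solving simultaneously gives s = 30/37, t = 40/37.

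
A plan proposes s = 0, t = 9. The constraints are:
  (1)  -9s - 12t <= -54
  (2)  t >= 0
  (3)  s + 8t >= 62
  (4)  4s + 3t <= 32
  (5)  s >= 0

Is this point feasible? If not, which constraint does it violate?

(1): -108 ≤ -54 ✓
(2): 9 ≥ 0 ✓
(3): 72 ≥ 62 ✓
(4): 27 ≤ 32 ✓
(5): 0 ≥ 0 ✓

feasible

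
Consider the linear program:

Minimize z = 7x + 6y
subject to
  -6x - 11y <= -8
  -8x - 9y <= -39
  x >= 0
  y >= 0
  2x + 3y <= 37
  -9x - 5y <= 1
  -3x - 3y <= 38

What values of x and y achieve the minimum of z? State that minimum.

x = 0, y = 13/3, minimum z = 26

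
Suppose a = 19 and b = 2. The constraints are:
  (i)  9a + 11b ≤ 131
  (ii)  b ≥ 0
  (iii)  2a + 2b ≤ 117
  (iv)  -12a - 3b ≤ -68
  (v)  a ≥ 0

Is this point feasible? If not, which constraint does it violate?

Constraint (i): 9a + 11b = 193, which is not ≤ 131. All other constraints are satisfied.

not feasible — violates (i)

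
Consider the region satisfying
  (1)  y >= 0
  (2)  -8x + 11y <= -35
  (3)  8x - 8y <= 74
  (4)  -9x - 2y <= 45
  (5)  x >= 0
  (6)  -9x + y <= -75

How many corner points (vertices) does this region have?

4

Pairwise boundary intersections that survive every other constraint:
  (37/4, 0)
  (25/3, 0)
  (89/4, 13)
  (790/91, 285/91)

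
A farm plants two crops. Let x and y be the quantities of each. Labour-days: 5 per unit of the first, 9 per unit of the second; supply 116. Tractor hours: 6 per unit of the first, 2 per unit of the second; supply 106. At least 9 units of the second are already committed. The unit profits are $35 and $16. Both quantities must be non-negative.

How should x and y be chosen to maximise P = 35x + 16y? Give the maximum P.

Corner points and P = 35x + 16y:
  (0, 116/9) → P = 1856/9
  (0, 9) → P = 144
  (7, 9) → P = 389

x = 7, y = 9, maximum P = 389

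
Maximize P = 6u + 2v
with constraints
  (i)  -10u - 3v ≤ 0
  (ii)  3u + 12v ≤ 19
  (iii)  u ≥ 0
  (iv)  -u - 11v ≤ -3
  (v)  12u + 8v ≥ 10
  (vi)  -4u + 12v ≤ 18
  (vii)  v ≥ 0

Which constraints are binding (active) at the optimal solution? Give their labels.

Feasible corners and P = 6u + 2v:
  (1/7, 65/42) → P = 83/21
  (19/3, 0) → P = 38
  (0, 5/4) → P = 5/2
  (0, 3/2) → P = 3
  (43/62, 13/62) → P = 142/31
  (3, 0) → P = 18

The maximum is at (19/3, 0). Substituting into each constraint, equality holds for (ii) and (vii); the remaining constraints have slack.

(ii) and (vii)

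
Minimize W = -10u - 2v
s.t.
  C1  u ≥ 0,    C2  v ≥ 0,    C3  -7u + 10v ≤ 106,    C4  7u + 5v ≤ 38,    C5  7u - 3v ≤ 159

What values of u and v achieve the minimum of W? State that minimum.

u = 38/7, v = 0, minimum W = -380/7

The optimum lies where v = 0 and 7u + 5v = 38.
Solving simultaneously gives u = 38/7, v = 0.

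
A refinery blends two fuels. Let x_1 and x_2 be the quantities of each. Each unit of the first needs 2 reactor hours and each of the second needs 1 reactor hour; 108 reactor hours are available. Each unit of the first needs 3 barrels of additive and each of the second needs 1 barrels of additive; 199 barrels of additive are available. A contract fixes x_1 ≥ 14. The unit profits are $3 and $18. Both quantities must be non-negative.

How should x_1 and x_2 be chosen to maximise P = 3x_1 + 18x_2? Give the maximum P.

x_1 = 14, x_2 = 80, maximum P = 1482

Feasible corners and P = 3x_1 + 18x_2:
  (54, 0) → P = 162
  (14, 0) → P = 42
  (14, 80) → P = 1482

At the optimal vertex, 2x_1 + x_2 = 108 and x_1 = 14.
Solving simultaneously gives x_1 = 14, x_2 = 80.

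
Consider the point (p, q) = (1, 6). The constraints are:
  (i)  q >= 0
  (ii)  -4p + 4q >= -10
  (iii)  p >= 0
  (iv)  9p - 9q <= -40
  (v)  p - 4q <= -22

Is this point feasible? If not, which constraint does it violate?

(i): 6 ≥ 0 ✓
(ii): 20 ≥ -10 ✓
(iii): 1 ≥ 0 ✓
(iv): -45 ≤ -40 ✓
(v): -23 ≤ -22 ✓

feasible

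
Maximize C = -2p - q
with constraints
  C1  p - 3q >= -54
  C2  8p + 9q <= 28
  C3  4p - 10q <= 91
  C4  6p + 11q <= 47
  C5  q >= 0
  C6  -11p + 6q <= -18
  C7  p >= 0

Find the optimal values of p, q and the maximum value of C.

Corner points and C = -2p - q:
  (7/2, 0) → C = -7
  (110/49, 164/147) → C = -824/147
  (18/11, 0) → C = -36/11

p = 18/11, q = 0, maximum C = -36/11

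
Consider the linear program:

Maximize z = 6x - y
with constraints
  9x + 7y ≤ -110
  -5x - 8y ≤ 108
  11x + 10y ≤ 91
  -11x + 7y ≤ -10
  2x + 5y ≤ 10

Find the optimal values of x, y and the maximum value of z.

Corner points and z = 6x - y:
  (-124/37, -422/37) → z = -322/37
  (-5, -65/7) → z = -145/7
  (-676/123, -1238/123) → z = -2818/123

x = -124/37, y = -422/37, maximum z = -322/37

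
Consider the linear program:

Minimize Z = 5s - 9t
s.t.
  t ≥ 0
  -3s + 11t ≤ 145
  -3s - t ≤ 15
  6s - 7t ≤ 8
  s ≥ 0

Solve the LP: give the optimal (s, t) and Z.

s = 0, t = 145/11, minimum Z = -1305/11

Corner points and Z = 5s - 9t:
  (4/3, 0) → Z = 20/3
  (0, 0) → Z = 0
  (1103/45, 298/15) → Z = -2531/45
  (0, 145/11) → Z = -1305/11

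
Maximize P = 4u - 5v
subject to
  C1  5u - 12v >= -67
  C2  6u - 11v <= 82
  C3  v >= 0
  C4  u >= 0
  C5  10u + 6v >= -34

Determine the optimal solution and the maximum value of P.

Feasible corners and P = 4u - 5v:
  (1721/17, 812/17) → P = 2824/17
  (0, 67/12) → P = -335/12
  (41/3, 0) → P = 164/3
  (0, 0) → P = 0

At the optimal vertex, 5u - 12v = -67 and 6u - 11v = 82.
Solving simultaneously gives u = 1721/17, v = 812/17.

u = 1721/17, v = 812/17, maximum P = 2824/17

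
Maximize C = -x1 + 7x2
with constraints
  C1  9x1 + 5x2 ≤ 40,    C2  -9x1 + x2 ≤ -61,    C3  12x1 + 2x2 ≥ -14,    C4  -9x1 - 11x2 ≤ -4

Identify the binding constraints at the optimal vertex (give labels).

Vertices and C = -x1 + 7x2:
  (115/18, -7/2) → C = -278/9
  (70/9, -6) → C = -448/9
  (25/4, -19/4) → C = -79/2

The maximum is at (115/18, -7/2). Substituting into each constraint, equality holds for C1 and C2; the remaining constraints have slack.

C1 and C2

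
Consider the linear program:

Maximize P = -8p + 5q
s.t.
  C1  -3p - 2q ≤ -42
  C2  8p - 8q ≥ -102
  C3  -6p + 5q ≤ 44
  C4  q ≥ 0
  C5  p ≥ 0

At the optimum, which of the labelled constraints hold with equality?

C1 and C3

Corner points and P = -8p + 5q:
  (122/27, 128/9) → P = 944/27
  (14, 0) → P = -112
  (79/4, 65/2) → P = 9/2
The feasible region is unbounded (it extends along (1, 1), (1, 0)), but P strictly decreases along every unbounded feasible direction, so there is no improving ray and the maximum is attained at a vertex.

The maximum is at (122/27, 128/9). Substituting into each constraint, equality holds for C1 and C3; the remaining constraints have slack.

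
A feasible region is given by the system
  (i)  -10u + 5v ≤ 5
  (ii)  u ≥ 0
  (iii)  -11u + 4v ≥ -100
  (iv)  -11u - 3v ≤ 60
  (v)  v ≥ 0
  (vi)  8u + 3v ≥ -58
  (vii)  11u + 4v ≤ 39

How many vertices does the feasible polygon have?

4

Of the 21 pairwise boundary intersections, those satisfying every inequality are:
  (0, 1)
  (35/19, 89/19)
  (0, 0)
  (39/11, 0)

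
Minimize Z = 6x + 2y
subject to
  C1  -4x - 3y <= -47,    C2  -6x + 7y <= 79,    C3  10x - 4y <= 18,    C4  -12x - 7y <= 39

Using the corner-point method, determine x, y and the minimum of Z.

At the optimal vertex, -4x - 3y = -47 and -6x + 7y = 79.
Solving simultaneously gives x = 2, y = 13.

x = 2, y = 13, minimum Z = 38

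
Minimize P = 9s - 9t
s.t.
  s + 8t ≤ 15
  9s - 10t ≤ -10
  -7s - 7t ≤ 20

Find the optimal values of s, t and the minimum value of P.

Extreme points and P = 9s - 9t:
  (35/41, 145/82) → P = -675/82
  (-265/49, 125/49) → P = -3510/49
  (-270/133, -110/133) → P = -1440/133

The binding constraints are s + 8t = 15 and -7s - 7t = 20.
Solving simultaneously gives s = -265/49, t = 125/49.

s = -265/49, t = 125/49, minimum P = -3510/49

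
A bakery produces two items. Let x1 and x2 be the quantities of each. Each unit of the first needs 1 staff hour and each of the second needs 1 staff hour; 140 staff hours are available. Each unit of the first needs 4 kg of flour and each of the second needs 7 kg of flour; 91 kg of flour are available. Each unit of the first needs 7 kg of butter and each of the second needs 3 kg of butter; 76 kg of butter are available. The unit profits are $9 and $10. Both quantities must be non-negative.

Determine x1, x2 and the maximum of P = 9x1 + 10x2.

x1 = 7, x2 = 9, maximum P = 153

Vertices and P = 9x1 + 10x2:
  (0, 0) → P = 0
  (0, 13) → P = 130
  (76/7, 0) → P = 684/7
  (7, 9) → P = 153

At the optimal vertex, 4x1 + 7x2 = 91 and 7x1 + 3x2 = 76.
Solving simultaneously gives x1 = 7, x2 = 9.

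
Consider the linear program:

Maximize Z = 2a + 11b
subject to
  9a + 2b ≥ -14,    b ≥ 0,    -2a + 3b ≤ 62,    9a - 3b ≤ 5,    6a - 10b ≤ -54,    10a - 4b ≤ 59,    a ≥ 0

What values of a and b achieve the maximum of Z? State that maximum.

a = 67/7, b = 568/21, maximum Z = 950/3

Extreme points and Z = 2a + 11b:
  (67/7, 568/21) → Z = 950/3
  (0, 62/3) → Z = 682/3
  (53/18, 43/6) → Z = 1525/18
  (0, 27/5) → Z = 297/5

At the optimal vertex, -2a + 3b = 62 and 9a - 3b = 5.
Solving simultaneously gives a = 67/7, b = 568/21.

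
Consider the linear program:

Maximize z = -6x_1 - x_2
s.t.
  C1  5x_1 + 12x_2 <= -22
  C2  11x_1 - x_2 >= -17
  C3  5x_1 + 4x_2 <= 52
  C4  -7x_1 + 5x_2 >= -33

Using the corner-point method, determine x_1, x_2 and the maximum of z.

The optimum lies where 11x_1 - x_2 = -17 and -7x_1 + 5x_2 = -33.
Solving simultaneously gives x_1 = -59/24, x_2 = -241/24.

x_1 = -59/24, x_2 = -241/24, maximum z = 595/24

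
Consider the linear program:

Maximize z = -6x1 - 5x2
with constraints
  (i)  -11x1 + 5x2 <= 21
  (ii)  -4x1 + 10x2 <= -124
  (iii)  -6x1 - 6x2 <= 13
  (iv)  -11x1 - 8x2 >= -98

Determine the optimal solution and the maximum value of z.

x1 = 307/42, x2 = -199/21, maximum z = 74/21

Corner points and z = -6x1 - 5x2:
  (307/42, -199/21) → z = 74/21
  (986/71, -486/71) → z = -3486/71
  (346/9, -731/18) → z = -497/18

The binding constraints are -4x1 + 10x2 = -124 and -6x1 - 6x2 = 13.
Solving simultaneously gives x1 = 307/42, x2 = -199/21.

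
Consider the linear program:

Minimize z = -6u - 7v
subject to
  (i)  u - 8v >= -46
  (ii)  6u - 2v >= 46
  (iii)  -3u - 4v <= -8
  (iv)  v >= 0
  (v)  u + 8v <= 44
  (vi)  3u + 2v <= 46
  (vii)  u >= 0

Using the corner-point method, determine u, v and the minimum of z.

The optimum lies where u + 8v = 44 and 3u + 2v = 46.
Solving simultaneously gives u = 140/11, v = 43/11.

u = 140/11, v = 43/11, minimum z = -1141/11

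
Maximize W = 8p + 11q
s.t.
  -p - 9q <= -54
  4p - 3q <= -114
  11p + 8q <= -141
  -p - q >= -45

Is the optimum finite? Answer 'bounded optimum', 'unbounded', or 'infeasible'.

unbounded

From the feasible point (-288/13, 110/13), moving in the direction (-1, 1) keeps every constraint satisfied while W increases without bound.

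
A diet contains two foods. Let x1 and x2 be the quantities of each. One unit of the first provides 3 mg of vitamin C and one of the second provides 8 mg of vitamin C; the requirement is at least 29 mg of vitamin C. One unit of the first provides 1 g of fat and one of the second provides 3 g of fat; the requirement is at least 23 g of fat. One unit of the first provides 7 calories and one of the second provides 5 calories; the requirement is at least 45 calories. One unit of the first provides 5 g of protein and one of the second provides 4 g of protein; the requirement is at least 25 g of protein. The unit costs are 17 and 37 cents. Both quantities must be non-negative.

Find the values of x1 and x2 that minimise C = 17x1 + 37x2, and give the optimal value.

x1 = 5/4, x2 = 29/4, minimum C = 579/2

Feasible corners and C = 17x1 + 37x2:
  (0, 9) → C = 333
  (23, 0) → C = 391
  (5/4, 29/4) → C = 579/2
The feasible region is unbounded (it extends along (0, 1), (1, 0)), but C strictly increases along every unbounded feasible direction, so there is no improving ray and the minimum is attained at a vertex.

The optimum lies where x1 + 3x2 = 23 and 7x1 + 5x2 = 45.
Solving simultaneously gives x1 = 5/4, x2 = 29/4.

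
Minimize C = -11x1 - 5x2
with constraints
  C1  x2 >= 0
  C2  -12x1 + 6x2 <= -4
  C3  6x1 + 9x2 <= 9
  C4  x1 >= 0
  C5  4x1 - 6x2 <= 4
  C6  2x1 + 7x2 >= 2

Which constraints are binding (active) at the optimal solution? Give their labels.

Corner points and C = -11x1 - 5x2:
  (1, 0) → C = -11
  (5/8, 7/12) → C = -235/24
  (5/12, 1/6) → C = -65/12
  (5/4, 1/6) → C = -175/12

The minimum is at (5/4, 1/6). Substituting into each constraint, equality holds for C3 and C5; the remaining constraints have slack.

C3 and C5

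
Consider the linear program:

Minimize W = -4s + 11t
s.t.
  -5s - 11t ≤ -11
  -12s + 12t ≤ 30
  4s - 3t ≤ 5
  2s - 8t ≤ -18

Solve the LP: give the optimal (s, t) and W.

Extreme points and W = -4s + 11t:
  (25/2, 15) → W = 115
  (-1/3, 13/6) → W = 151/6
  (47/13, 41/13) → W = 263/13

At the optimal vertex, 4s - 3t = 5 and 2s - 8t = -18.
Solving simultaneously gives s = 47/13, t = 41/13.

s = 47/13, t = 41/13, minimum W = 263/13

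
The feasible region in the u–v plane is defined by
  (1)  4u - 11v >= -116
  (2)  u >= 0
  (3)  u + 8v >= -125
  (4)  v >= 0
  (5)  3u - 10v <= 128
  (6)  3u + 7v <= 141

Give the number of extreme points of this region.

Pairwise boundary intersections that survive every other constraint:
  (0, 116/11)
  (739/61, 912/61)
  (0, 0)
  (128/3, 0)
  (2306/51, 13/17)

5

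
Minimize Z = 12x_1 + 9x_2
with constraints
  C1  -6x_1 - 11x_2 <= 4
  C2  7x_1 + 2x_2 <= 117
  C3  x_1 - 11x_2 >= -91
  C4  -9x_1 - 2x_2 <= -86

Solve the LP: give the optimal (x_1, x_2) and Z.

Vertices and Z = 12x_1 + 9x_2:
  (259/13, -146/13) → Z = 138
  (318/29, -184/29) → Z = 2160/29
  (1105/79, 754/79) → Z = 20046/79
  (764/101, 905/101) → Z = 17313/101

The optimum lies where -6x_1 - 11x_2 = 4 and -9x_1 - 2x_2 = -86.
Solving simultaneously gives x_1 = 318/29, x_2 = -184/29.

x_1 = 318/29, x_2 = -184/29, minimum Z = 2160/29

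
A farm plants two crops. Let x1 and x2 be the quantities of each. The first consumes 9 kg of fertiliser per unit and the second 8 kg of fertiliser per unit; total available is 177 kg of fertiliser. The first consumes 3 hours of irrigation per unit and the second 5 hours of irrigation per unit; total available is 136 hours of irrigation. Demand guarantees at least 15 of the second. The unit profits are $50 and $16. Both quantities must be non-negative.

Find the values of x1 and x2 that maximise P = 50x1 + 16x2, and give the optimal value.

x1 = 19/3, x2 = 15, maximum P = 1670/3

Corner points and P = 50x1 + 16x2:
  (0, 177/8) → P = 354
  (0, 15) → P = 240
  (19/3, 15) → P = 1670/3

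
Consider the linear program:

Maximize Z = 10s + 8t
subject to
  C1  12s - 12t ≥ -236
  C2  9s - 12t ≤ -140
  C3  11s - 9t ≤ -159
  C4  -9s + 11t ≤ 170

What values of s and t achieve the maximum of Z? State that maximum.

Corner points and Z = 10s + 8t:
  (-32, -37/3) → Z = -1256/3
  (-139/6, -7/2) → Z = -779/3
  (-216/17, 109/51) → Z = -5608/51
  (-219/40, 439/40) → Z = 661/20

s = -219/40, t = 439/40, maximum Z = 661/20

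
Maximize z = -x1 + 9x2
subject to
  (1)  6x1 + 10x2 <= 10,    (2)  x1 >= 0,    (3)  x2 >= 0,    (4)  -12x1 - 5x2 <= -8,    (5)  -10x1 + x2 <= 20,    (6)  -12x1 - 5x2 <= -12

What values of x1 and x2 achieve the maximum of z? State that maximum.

Feasible corners and z = -x1 + 9x2:
  (5/3, 0) → z = -5/3
  (7/9, 8/15) → z = 181/45
  (1, 0) → z = -1

The binding constraints are 6x1 + 10x2 = 10 and -12x1 - 5x2 = -12.
Solving simultaneously gives x1 = 7/9, x2 = 8/15.

x1 = 7/9, x2 = 8/15, maximum z = 181/45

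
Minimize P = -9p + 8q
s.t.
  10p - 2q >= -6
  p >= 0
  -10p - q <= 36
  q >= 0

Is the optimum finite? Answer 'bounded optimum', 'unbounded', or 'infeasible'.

From the feasible point (0, 3), moving in the direction (1, 0) keeps every constraint satisfied while P decreases without bound.

unbounded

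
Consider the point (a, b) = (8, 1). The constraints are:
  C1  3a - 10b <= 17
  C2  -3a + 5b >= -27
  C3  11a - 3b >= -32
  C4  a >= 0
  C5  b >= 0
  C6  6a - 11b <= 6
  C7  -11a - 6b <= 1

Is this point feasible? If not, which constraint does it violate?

Constraint C6: 6a - 11b = 37, which is not ≤ 6. All other constraints are satisfied.

not feasible — violates C6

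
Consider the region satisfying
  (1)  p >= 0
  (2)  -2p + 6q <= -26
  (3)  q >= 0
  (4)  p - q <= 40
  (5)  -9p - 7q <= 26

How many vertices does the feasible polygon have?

3

Intersecting each pair of boundary lines and keeping only the points that satisfy every inequality leaves:
  (13, 0)
  (107/2, 27/2)
  (40, 0)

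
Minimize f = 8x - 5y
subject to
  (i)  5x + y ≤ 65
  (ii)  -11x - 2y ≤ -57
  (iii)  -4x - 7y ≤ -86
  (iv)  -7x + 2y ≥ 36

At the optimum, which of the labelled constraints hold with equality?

Extreme points and f = 8x - 5y:
  (-73, 430) → f = -2734
  (94/17, 635/17) → f = -2423/17
  (7/6, 265/12) → f = -1213/12

The minimum is at (-73, 430). Substituting into each constraint, equality holds for (i) and (ii); the remaining constraints have slack.

(i) and (ii)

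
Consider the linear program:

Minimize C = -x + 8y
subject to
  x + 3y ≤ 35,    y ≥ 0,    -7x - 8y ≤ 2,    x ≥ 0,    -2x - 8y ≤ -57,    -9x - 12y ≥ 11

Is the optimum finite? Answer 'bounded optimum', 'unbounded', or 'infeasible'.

The boundaries x + 3y = 35 and y = 0 meet at (35, 0), but that point violates -9x - 12y ≥ 11. Every candidate vertex is excluded by some other constraint, so the feasible region is empty.

infeasible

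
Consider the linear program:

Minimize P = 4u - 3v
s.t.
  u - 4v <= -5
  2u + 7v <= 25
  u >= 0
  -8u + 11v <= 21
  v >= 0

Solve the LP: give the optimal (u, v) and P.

Extreme points and P = 4u - 3v:
  (13/3, 7/3) → P = 31/3
  (0, 5/4) → P = -15/4
  (64/39, 121/39) → P = -107/39
  (0, 21/11) → P = -63/11

At the optimal vertex, u = 0 and -8u + 11v = 21.
Solving simultaneously gives u = 0, v = 21/11.

u = 0, v = 21/11, minimum P = -63/11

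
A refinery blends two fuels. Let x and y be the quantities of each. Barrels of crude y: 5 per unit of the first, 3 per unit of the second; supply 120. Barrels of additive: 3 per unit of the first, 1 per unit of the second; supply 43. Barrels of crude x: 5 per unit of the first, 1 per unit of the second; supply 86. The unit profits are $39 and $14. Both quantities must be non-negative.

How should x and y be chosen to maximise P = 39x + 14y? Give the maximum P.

Corner points and P = 39x + 14y:
  (0, 0) → P = 0
  (0, 40) → P = 560
  (43/3, 0) → P = 559
  (9/4, 145/4) → P = 2381/4

The binding constraints are 5x + 3y = 120 and 3x + y = 43.
Solving simultaneously gives x = 9/4, y = 145/4.

x = 9/4, y = 145/4, maximum P = 2381/4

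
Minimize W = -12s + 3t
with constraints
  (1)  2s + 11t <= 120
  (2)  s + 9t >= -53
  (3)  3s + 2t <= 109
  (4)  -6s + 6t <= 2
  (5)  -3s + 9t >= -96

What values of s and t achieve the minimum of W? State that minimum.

s = 391/11, t = 13/11, minimum W = -423

Feasible corners and W = -12s + 3t:
  (959/29, 142/29) → W = -11082/29
  (349/39, 362/39) → W = -1034/13
  (-28/5, -79/15) → W = 257/5
  (43/4, -85/12) → W = -601/4
  (391/11, 13/11) → W = -423

At the optimal vertex, 3s + 2t = 109 and -3s + 9t = -96.
Solving simultaneously gives s = 391/11, t = 13/11.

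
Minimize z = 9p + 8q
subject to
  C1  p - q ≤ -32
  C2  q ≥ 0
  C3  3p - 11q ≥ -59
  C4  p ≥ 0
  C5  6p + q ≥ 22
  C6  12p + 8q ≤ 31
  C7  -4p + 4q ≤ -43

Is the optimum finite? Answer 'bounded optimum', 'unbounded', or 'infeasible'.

Constraints p - q ≤ -32 and -4p + 4q ≤ -43 have parallel boundaries but demand opposite sides — no point can satisfy both, so the region is empty.

infeasible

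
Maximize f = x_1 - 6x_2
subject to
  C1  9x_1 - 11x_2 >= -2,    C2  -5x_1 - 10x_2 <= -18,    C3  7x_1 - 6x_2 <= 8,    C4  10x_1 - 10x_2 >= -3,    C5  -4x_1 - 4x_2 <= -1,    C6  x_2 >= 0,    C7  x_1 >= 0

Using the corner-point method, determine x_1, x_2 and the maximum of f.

Vertices and f = x_1 - 6x_2:
  (178/145, 172/145) → f = -854/145
  (100/23, 86/23) → f = -416/23
  (47/25, 43/50) → f = -82/25

x_1 = 47/25, x_2 = 43/50, maximum f = -82/25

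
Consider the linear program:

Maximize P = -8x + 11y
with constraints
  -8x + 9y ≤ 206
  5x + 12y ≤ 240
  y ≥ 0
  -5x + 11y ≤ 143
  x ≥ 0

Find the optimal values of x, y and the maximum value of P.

x = 0, y = 13, maximum P = 143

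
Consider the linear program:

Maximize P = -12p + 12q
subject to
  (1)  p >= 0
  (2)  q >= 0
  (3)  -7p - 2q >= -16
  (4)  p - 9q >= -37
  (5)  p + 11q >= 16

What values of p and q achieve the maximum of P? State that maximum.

p = 0, q = 37/9, maximum P = 148/3

Extreme points and P = -12p + 12q:
  (0, 37/9) → P = 148/3
  (0, 16/11) → P = 192/11
  (14/13, 55/13) → P = 492/13
  (48/25, 32/25) → P = -192/25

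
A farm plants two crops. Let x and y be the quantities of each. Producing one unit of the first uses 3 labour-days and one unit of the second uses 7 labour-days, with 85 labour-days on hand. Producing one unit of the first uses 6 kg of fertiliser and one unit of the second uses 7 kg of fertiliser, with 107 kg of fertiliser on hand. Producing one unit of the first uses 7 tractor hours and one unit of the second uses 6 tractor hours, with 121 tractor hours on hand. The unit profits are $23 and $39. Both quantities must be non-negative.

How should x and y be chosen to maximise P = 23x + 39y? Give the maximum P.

x = 22/3, y = 9, maximum P = 1559/3

Corner points and P = 23x + 39y:
  (0, 0) → P = 0
  (0, 85/7) → P = 3315/7
  (121/7, 0) → P = 2783/7
  (22/3, 9) → P = 1559/3
  (205/13, 23/13) → P = 5612/13

At the optimal vertex, 3x + 7y = 85 and 6x + 7y = 107.
Solving simultaneously gives x = 22/3, y = 9.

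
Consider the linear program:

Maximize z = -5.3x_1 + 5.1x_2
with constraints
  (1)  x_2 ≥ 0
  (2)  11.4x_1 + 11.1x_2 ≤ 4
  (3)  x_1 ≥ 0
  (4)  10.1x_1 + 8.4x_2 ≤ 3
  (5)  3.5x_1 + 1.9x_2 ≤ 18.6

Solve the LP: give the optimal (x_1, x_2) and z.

x_1 = 0, x_2 = 5/14, maximum z = 51/28

Vertices and z = -5.3x_1 + 5.1x_2:
  (0, 0) → z = 0
  (30/101, 0) → z = -159/101
  (0, 5/14) → z = 51/28

The optimum lies where x_1 = 0 and 10.1x_1 + 8.4x_2 = 3.
Solving simultaneously gives x_1 = 0, x_2 = 5/14.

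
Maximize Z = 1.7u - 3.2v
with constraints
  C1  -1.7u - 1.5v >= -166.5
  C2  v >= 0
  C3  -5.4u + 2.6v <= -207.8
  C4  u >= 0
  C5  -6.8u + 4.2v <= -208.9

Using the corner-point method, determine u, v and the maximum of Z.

Vertices and Z = 1.7u - 3.2v:
  (1665/17, 0) → Z = 333/2
  (18615/313, 13646/313) → Z = -120217/3130
  (1039/27, 0) → Z = 17663/270

u = 1665/17, v = 0, maximum Z = 333/2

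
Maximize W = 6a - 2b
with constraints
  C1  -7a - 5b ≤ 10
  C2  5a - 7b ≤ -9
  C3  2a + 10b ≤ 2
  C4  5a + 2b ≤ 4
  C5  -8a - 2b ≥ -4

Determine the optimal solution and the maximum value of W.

Extreme points and W = 6a - 2b:
  (-115/74, 13/74) → W = -358/37
  (-11/6, 17/30) → W = -182/15
  (-19/16, 7/16) → W = -8

a = -19/16, b = 7/16, maximum W = -8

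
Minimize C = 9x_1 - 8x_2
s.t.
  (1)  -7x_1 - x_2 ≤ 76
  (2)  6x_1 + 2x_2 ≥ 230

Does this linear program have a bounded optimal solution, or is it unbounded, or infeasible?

From the feasible point (-191/4, 1033/4), moving in the direction (-1, 7) keeps every constraint satisfied while C decreases without bound.

unbounded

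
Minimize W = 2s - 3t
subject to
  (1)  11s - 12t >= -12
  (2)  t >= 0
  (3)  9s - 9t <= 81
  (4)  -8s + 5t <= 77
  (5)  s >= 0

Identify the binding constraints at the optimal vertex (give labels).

Extreme points and W = 2s - 3t:
  (120, 111) → W = -93
  (0, 1) → W = -3
  (9, 0) → W = 18
  (0, 0) → W = 0

The minimum is at (120, 111). Substituting into each constraint, equality holds for (1) and (3); the remaining constraints have slack.

(1) and (3)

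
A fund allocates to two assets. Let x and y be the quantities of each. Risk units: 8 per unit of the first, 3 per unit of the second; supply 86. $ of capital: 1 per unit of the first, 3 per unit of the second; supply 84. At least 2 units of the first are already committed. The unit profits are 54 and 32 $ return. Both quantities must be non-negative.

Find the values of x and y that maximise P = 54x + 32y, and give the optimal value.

Feasible corners and P = 54x + 32y:
  (43/4, 0) → P = 1161/2
  (2, 0) → P = 108
  (2, 70/3) → P = 2564/3

At the optimal vertex, 8x + 3y = 86 and x = 2.
Solving simultaneously gives x = 2, y = 70/3.

x = 2, y = 70/3, maximum P = 2564/3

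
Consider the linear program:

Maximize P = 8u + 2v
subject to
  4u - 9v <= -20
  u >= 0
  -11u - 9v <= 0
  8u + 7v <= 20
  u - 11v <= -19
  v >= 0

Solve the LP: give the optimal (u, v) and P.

Feasible corners and P = 8u + 2v:
  (0, 20/9) → P = 40/9
  (2/5, 12/5) → P = 8
  (0, 20/7) → P = 40/7

u = 2/5, v = 12/5, maximum P = 8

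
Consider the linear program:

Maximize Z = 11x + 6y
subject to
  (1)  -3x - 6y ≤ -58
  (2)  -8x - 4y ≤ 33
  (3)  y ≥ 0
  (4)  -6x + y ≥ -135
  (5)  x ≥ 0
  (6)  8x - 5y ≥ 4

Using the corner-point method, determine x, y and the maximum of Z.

Extreme points and Z = 11x + 6y:
  (58/3, 0) → Z = 638/3
  (314/63, 452/63) → Z = 6166/63
  (45/2, 0) → Z = 495/2
  (61/2, 48) → Z = 1247/2

The binding constraints are -6x + y = -135 and 8x - 5y = 4.
Solving simultaneously gives x = 61/2, y = 48.

x = 61/2, y = 48, maximum Z = 1247/2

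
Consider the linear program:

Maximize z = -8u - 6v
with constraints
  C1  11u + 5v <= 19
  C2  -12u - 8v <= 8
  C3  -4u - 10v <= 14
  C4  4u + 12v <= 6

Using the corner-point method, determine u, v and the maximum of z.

Extreme points and z = -8u - 6v:
  (26/9, -23/9) → z = -70/9
  (99/56, -5/56) → z = -381/28
  (4/11, -17/11) → z = 70/11
  (-9/7, 13/14) → z = 33/7

u = 4/11, v = -17/11, maximum z = 70/11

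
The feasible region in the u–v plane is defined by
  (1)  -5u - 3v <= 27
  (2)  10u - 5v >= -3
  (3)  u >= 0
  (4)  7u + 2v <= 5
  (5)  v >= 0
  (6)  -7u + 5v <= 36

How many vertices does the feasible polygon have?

Intersecting each pair of boundary lines and keeping only the points that satisfy every inequality leaves:
  (0, 3/5)
  (19/55, 71/55)
  (0, 0)
  (5/7, 0)

4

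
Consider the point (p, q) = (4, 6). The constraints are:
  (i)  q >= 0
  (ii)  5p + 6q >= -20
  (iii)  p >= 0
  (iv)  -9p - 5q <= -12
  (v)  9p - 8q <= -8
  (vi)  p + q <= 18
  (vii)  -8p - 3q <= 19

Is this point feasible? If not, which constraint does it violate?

(i): 6 ≥ 0 ✓
(ii): 56 ≥ -20 ✓
(iii): 4 ≥ 0 ✓
(iv): -66 ≤ -12 ✓
(v): -12 ≤ -8 ✓
(vi): 10 ≤ 18 ✓
(vii): -50 ≤ 19 ✓

feasible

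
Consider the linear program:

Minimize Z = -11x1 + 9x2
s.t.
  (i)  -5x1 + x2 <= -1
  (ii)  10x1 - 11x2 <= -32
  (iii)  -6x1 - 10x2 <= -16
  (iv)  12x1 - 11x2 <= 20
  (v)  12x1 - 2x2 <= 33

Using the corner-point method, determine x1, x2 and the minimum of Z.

Corner points and Z = -11x1 + 9x2:
  (43/45, 34/9) → Z = 1057/45
  (31/2, 153/2) → Z = 518
  (61/16, 51/8) → Z = 247/16

The binding constraints are 10x1 - 11x2 = -32 and 12x1 - 2x2 = 33.
Solving simultaneously gives x1 = 61/16, x2 = 51/8.

x1 = 61/16, x2 = 51/8, minimum Z = 247/16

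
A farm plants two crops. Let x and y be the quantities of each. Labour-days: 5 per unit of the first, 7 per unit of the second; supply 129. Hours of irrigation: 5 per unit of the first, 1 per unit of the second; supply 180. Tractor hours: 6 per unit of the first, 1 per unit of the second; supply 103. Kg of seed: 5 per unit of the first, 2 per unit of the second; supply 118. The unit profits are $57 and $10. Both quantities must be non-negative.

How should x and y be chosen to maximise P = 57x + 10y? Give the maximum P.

Feasible corners and P = 57x + 10y:
  (0, 0) → P = 0
  (0, 129/7) → P = 1290/7
  (103/6, 0) → P = 1957/2
  (16, 7) → P = 982

x = 16, y = 7, maximum P = 982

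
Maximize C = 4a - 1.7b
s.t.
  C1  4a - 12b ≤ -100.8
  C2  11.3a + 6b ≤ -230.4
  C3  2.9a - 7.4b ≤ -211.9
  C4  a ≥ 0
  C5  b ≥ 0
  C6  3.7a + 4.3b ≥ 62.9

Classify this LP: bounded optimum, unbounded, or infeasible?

infeasible

The boundaries 11.3a + 6b = -230.4 and 3.7a + 4.3b = 62.9 meet at (-10524/203, 12025/203), but that point violates a ≥ 0. Every candidate vertex is excluded by some other constraint, so the feasible region is empty.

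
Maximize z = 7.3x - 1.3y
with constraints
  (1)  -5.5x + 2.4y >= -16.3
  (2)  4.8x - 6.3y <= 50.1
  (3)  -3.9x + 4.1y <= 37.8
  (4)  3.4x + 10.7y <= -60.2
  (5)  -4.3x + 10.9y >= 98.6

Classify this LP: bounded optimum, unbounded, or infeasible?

infeasible

The boundaries -5.5x + 2.4y = -16.3 and 4.8x - 6.3y = 50.1 meet at (-195/257, -6577/771), but that point violates -4.3x + 10.9y ≥ 98.6. Every candidate vertex is excluded by some other constraint, so the feasible region is empty.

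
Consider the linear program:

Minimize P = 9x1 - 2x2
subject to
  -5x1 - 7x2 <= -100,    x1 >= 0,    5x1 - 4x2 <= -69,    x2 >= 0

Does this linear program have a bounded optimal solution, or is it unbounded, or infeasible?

unbounded

From the feasible point (0, 69/4), moving in the direction (0, 1) keeps every constraint satisfied while P decreases without bound.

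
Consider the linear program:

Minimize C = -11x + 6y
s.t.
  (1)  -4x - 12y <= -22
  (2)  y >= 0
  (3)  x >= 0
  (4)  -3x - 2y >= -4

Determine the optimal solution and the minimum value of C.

x = 1/7, y = 25/14, minimum C = 64/7

Corner points and C = -11x + 6y:
  (0, 11/6) → C = 11
  (1/7, 25/14) → C = 64/7
  (0, 2) → C = 12

At the optimal vertex, -4x - 12y = -22 and -3x - 2y = -4.
Solving simultaneously gives x = 1/7, y = 25/14.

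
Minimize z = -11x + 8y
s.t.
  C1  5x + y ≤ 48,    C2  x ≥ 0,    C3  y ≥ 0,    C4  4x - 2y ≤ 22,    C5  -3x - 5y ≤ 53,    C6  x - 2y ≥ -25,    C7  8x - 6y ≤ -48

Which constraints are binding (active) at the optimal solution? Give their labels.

Vertices and z = -11x + 8y:
  (0, 25/2) → z = 100
  (0, 8) → z = 64
  (27/5, 76/5) → z = 311/5

The minimum is at (27/5, 76/5). Substituting into each constraint, equality holds for C6 and C7; the remaining constraints have slack.

C6 and C7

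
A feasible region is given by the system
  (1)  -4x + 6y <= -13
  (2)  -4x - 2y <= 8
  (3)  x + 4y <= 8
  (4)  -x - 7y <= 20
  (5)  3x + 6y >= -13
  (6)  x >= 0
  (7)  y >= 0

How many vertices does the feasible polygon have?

Intersecting each pair of boundary lines and keeping only the points that satisfy every inequality leaves:
  (50/11, 19/22)
  (13/4, 0)
  (8, 0)

3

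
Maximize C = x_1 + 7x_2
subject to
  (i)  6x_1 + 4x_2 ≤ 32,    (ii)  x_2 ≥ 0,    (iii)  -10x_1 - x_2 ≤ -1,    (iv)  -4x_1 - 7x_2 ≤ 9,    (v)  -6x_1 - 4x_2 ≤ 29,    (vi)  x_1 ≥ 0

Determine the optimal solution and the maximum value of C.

x_1 = 0, x_2 = 8, maximum C = 56

Vertices and C = x_1 + 7x_2:
  (16/3, 0) → C = 16/3
  (0, 8) → C = 56
  (1/10, 0) → C = 1/10
  (0, 1) → C = 7

The binding constraints are 6x_1 + 4x_2 = 32 and x_1 = 0.
Solving simultaneously gives x_1 = 0, x_2 = 8.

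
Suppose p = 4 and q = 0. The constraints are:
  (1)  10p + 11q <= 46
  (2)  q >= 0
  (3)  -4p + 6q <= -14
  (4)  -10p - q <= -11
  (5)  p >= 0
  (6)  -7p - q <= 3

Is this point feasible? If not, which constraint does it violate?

(1): 40 ≤ 46 ✓
(2): 0 ≥ 0 ✓
(3): -16 ≤ -14 ✓
(4): -40 ≤ -11 ✓
(5): 4 ≥ 0 ✓
(6): -28 ≤ 3 ✓

feasible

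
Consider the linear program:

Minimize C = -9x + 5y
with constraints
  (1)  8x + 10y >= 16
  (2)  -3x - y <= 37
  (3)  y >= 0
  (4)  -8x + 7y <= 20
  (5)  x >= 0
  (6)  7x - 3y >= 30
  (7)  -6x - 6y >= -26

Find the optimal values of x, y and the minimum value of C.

x = 13/3, y = 0, minimum C = -39

At the optimal vertex, y = 0 and -6x - 6y = -26.
Solving simultaneously gives x = 13/3, y = 0.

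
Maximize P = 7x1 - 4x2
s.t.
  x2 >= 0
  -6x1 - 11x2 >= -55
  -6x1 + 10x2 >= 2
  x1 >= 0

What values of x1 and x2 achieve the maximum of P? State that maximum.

x1 = 88/21, x2 = 19/7, maximum P = 388/21

The optimum lies where -6x1 - 11x2 = -55 and -6x1 + 10x2 = 2.
Solving simultaneously gives x1 = 88/21, x2 = 19/7.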